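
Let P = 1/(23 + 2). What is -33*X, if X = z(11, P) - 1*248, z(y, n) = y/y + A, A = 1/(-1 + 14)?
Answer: 105930/13 ≈ 8148.5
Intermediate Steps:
P = 1/25 ≈ 0.040000
A = 1/13 ≈ 0.076923
z(y, n) = 14/13 (z(y, n) = y/y + 1/13 = 1 + 1/13 = 14/13)
X = -3210/13 (X = 14/13 - 1*248 = 14/13 - 248 = -3210/13 ≈ -246.92)
-33*X = -33*(-3210/13) = 105930/13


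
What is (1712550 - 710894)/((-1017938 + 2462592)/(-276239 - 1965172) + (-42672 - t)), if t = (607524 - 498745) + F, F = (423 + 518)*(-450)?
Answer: 2245122776616/609660105935 ≈ 3.6826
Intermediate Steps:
F = -423450 (F = 941*(-450) = -423450)
t = -314671 (t = (607524 - 498745) - 423450 = 108779 - 423450 = -314671)
(1712550 - 710894)/((-1017938 + 2462592)/(-276239 - 1965172) + (-42672 - t)) = (1712550 - 710894)/((-1017938 + 2462592)/(-276239 - 1965172) + (-42672 - 1*(-314671))) = 1001656/(1444654/(-2241411) + (-42672 + 314671)) = 1001656/(1444654*(-1/2241411) + 271999) = 1001656/(-1444654/2241411 + 271999) = 1001656/(609660105935/2241411) = 1001656*(2241411/609660105935) = 2245122776616/609660105935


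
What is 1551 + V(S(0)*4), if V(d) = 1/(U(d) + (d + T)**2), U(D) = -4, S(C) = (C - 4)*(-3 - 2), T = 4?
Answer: 10937653/7052 ≈ 1551.0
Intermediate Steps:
S(C) = 20 - 5*C (S(C) = (-4 + C)*(-5) = 20 - 5*C)
V(d) = 1/(-4 + (4 + d)**2) (V(d) = 1/(-4 + (d + 4)**2) = 1/(-4 + (4 + d)**2))
1551 + V(S(0)*4) = 1551 + 1/(-4 + (4 + (20 - 5*0)*4)**2) = 1551 + 1/(-4 + (4 + (20 + 0)*4)**2) = 1551 + 1/(-4 + (4 + 20*4)**2) = 1551 + 1/(-4 + (4 + 80)**2) = 1551 + 1/(-4 + 84**2) = 1551 + 1/(-4 + 7056) = 1551 + 1/7052 = 10937653/7052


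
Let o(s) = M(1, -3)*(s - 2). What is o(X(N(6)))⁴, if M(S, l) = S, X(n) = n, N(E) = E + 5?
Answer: 6561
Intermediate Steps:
N(E) = 5 + E
o(s) = -2 + s (o(s) = 1*(s - 2) = 1*(-2 + s) = -2 + s)
o(X(N(6)))⁴ = (-2 + (5 + 6))⁴ = (-2 + 11)⁴ = 9⁴ = 6561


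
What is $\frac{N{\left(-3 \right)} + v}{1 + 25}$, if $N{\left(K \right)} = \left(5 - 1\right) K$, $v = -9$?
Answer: $- \frac{21}{26} \approx -0.80769$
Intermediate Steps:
$N{\left(K \right)} = 4 K$
$\frac{N{\left(-3 \right)} + v}{1 + 25} = \frac{4 \left(-3\right) - 9}{1 + 25} = \frac{-12 - 9}{26} = \left(-21\right) \frac{1}{26} = - \frac{21}{26}$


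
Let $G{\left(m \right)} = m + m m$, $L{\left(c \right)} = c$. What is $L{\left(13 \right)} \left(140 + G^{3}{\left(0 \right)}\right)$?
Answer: $1820$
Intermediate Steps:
$G{\left(m \right)} = m + m^{2}$
$L{\left(13 \right)} \left(140 + G^{3}{\left(0 \right)}\right) = 13 \left(140 + \left(0 \left(1 + 0\right)\right)^{3}\right) = 13 \left(140 + \left(0 \cdot 1\right)^{3}\right) = 13 \left(140 + 0^{3}\right) = 13 \left(140 + 0\right) = 13 \cdot 140 = 1820$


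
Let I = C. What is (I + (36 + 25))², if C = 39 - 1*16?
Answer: 7056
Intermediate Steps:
C = 23 (C = 39 - 16 = 23)
I = 23
(I + (36 + 25))² = (23 + (36 + 25))² = (23 + 61)² = 84² = 7056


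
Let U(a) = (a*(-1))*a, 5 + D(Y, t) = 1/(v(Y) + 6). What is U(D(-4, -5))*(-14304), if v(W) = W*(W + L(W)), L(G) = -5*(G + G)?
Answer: 569157352/1587 ≈ 3.5864e+5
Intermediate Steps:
L(G) = -10*G
v(W) = -9*W² (v(W) = W*(W - 10*W) = W*(-9*W) = -9*W²)
D(Y, t) = -5 + 1/(6 - 9*Y²) (D(Y, t) = -5 + 1/(-9*Y² + 6) = -5 + 1/(6 - 9*Y²))
U(a) = -a² (U(a) = (-a)*a = -a²)
U(D(-4, -5))*(-14304) = -((-29 + 45*(-4)²)/(3*(2 - 3*(-4)²)))²*(-14304) = -((-29 + 45*16)/(3*(2 - 3*16)))²*(-14304) = -((-29 + 720)/(3*(2 - 48)))²*(-14304) = -((⅓)*691/(-46))²*(-14304) = -((⅓)*(-1/46)*691)²*(-14304) = -(-691/138)²*(-14304) = -1*477481/19044*(-14304) = -477481/19044*(-14304) = 569157352/1587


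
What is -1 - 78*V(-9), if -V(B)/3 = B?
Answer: -2107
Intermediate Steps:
V(B) = -3*B
-1 - 78*V(-9) = -1 - (-234)*(-9) = -1 - 78*27 = -1 - 2106 = -2107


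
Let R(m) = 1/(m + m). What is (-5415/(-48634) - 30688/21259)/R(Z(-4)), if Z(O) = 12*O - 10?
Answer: 11412433858/73850729 ≈ 154.53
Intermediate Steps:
Z(O) = -10 + 12*O
R(m) = 1/(2*m)
(-5415/(-48634) - 30688/21259)/R(Z(-4)) = (-5415/(-48634) - 30688/21259)/((1/(2*(-10 + 12*(-4))))) = (-5415*(-1/48634) - 30688*1/21259)/((1/(2*(-10 - 48)))) = (5415/48634 - 4384/3037)/(((½)/(-58))) = -196766101/(147701458*((½)*(-1/58))) = -196766101/(147701458*(-1/116)) = -196766101/147701458*(-116) = 11412433858/73850729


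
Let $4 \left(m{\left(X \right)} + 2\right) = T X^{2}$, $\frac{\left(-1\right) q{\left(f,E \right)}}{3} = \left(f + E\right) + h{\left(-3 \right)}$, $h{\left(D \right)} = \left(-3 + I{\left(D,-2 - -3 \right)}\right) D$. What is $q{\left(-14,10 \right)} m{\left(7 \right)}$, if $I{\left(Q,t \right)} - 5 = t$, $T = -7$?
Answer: $- \frac{13689}{4} \approx -3422.3$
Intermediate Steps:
$I{\left(Q,t \right)} = 5 + t$
$h{\left(D \right)} = 3 D$ ($h{\left(D \right)} = \left(-3 + \left(5 - -1\right)\right) D = \left(-3 + \left(5 + \left(-2 + 3\right)\right)\right) D = \left(-3 + \left(5 + 1\right)\right) D = \left(-3 + 6\right) D = 3 D$)
$q{\left(f,E \right)} = 27 - 3 E - 3 f$ ($q{\left(f,E \right)} = - 3 \left(\left(f + E\right) + 3 \left(-3\right)\right) = - 3 \left(\left(E + f\right) - 9\right) = - 3 \left(-9 + E + f\right) = 27 - 3 E - 3 f$)
$m{\left(X \right)} = -2 - \frac{7 X^{2}}{4}$ ($m{\left(X \right)} = -2 + \frac{\left(-7\right) X^{2}}{4} = -2 - \frac{7 X^{2}}{4}$)
$q{\left(-14,10 \right)} m{\left(7 \right)} = \left(27 - 30 - -42\right) \left(-2 - \frac{7 \cdot 7^{2}}{4}\right) = \left(27 - 30 + 42\right) \left(-2 - \frac{343}{4}\right) = 39 \left(-2 - \frac{343}{4}\right) = 39 \left(- \frac{351}{4}\right) = - \frac{13689}{4}$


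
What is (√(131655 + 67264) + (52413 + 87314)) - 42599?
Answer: 97128 + √198919 ≈ 97574.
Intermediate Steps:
(√(131655 + 67264) + (52413 + 87314)) - 42599 = (√198919 + 139727) - 42599 = (139727 + √198919) - 42599 = 97128 + √198919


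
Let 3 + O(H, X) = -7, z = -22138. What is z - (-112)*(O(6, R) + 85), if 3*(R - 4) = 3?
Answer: -13738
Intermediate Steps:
R = 5 (R = 4 + (⅓)*3 = 4 + 1 = 5)
O(H, X) = -10 (O(H, X) = -3 - 7 = -10)
z - (-112)*(O(6, R) + 85) = -22138 - (-112)*(-10 + 85) = -22138 - (-112)*75 = -22138 - 1*(-8400) = -22138 + 8400 = -13738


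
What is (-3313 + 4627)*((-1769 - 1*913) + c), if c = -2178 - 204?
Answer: -6654096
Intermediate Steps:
c = -2382
(-3313 + 4627)*((-1769 - 1*913) + c) = (-3313 + 4627)*((-1769 - 1*913) - 2382) = 1314*((-1769 - 913) - 2382) = 1314*(-2682 - 2382) = 1314*(-5064) = -6654096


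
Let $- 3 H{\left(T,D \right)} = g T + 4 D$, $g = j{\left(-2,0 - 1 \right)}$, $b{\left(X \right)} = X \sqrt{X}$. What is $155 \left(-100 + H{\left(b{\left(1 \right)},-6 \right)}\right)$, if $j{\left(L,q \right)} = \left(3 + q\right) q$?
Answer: $- \frac{42470}{3} \approx -14157.0$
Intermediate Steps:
$b{\left(X \right)} = X^{\frac{3}{2}}$
$j{\left(L,q \right)} = q \left(3 + q\right)$
$g = -2$ ($g = \left(0 - 1\right) \left(3 + \left(0 - 1\right)\right) = - (3 - 1) = \left(-1\right) 2 = -2$)
$H{\left(T,D \right)} = - \frac{4 D}{3} + \frac{2 T}{3}$ ($H{\left(T,D \right)} = - \frac{- 2 T + 4 D}{3} = - \frac{4 D}{3} + \frac{2 T}{3}$)
$155 \left(-100 + H{\left(b{\left(1 \right)},-6 \right)}\right) = 155 \left(-100 + \left(\left(- \frac{4}{3}\right) \left(-6\right) + \frac{2 \cdot 1^{\frac{3}{2}}}{3}\right)\right) = 155 \left(-100 + \left(8 + \frac{2}{3} \cdot 1\right)\right) = 155 \left(-100 + \left(8 + \frac{2}{3}\right)\right) = 155 \left(-100 + \frac{26}{3}\right) = 155 \left(- \frac{274}{3}\right) = - \frac{42470}{3}$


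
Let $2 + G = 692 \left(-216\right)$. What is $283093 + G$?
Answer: $133619$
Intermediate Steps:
$G = -149474$ ($G = -2 + 692 \left(-216\right) = -2 - 149472 = -149474$)
$283093 + G = 283093 - 149474 = 133619$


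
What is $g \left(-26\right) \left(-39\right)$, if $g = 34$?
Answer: $34476$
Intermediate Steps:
$g \left(-26\right) \left(-39\right) = 34 \left(-26\right) \left(-39\right) = \left(-884\right) \left(-39\right) = 34476$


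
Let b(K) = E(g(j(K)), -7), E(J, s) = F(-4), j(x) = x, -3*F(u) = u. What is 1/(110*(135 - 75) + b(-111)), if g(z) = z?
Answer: 3/19804 ≈ 0.00015148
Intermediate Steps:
F(u) = -u/3
E(J, s) = 4/3 (E(J, s) = -1/3*(-4) = 4/3)
b(K) = 4/3
1/(110*(135 - 75) + b(-111)) = 1/(110*(135 - 75) + 4/3) = 1/(110*60 + 4/3) = 1/(6600 + 4/3) = 1/(19804/3) = 3/19804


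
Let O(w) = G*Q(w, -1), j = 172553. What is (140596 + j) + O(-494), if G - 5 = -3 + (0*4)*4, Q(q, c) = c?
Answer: 313147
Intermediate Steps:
G = 2 (G = 5 + (-3 + (0*4)*4) = 5 + (-3 + 0*4) = 5 + (-3 + 0) = 5 - 3 = 2)
O(w) = -2 (O(w) = 2*(-1) = -2)
(140596 + j) + O(-494) = (140596 + 172553) - 2 = 313149 - 2 = 313147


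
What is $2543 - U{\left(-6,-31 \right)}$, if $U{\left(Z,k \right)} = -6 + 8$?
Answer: $2541$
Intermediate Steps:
$U{\left(Z,k \right)} = 2$
$2543 - U{\left(-6,-31 \right)} = 2543 - 2 = 2541$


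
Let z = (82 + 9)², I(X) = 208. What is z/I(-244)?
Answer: 637/16 ≈ 39.813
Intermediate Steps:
z = 8281 (z = 91² = 8281)
z/I(-244) = 8281/208 = 8281*(1/208) = 637/16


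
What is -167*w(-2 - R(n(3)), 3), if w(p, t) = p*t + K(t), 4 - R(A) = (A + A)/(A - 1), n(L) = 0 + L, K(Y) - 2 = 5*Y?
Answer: -1336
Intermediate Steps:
K(Y) = 2 + 5*Y
n(L) = L
R(A) = 4 - 2*A/(-1 + A) (R(A) = 4 - (A + A)/(A - 1) = 4 - 2*A/(-1 + A))
w(p, t) = 2 + 5*t + p*t (w(p, t) = p*t + (2 + 5*t) = 2 + 5*t + p*t)
-167*w(-2 - R(n(3)), 3) = -167*(2 + 5*3 + (-2 - 2*(-2 + 3)/(-1 + 3))*3) = -167*(2 + 15 + (-2 - 2/2)*3) = -167*(2 + 15 + (-2 - 1*1)*3) = -167*(2 + 15 + (-2 - 1)*3) = -167*(2 + 15 - 3*3) = -167*(2 + 15 - 9) = -167*8 = -1336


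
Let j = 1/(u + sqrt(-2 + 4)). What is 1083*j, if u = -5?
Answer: -5415/23 - 1083*sqrt(2)/23 ≈ -302.03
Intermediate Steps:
j = 1/(-5 + sqrt(2)) (j = 1/(-5 + sqrt(-2 + 4)) = 1/(-5 + sqrt(2)) ≈ -0.27888)
1083*j = 1083*(-5/23 - sqrt(2)/23) = -5415/23 - 1083*sqrt(2)/23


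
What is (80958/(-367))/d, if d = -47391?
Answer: 26986/5797499 ≈ 0.0046548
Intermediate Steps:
(80958/(-367))/d = (80958/(-367))/(-47391) = (80958*(-1/367))*(-1/47391) = -80958/367*(-1/47391) = 26986/5797499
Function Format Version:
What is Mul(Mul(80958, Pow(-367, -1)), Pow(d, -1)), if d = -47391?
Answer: Rational(26986, 5797499) ≈ 0.0046548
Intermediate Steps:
Mul(Mul(80958, Pow(-367, -1)), Pow(d, -1)) = Mul(Mul(80958, Pow(-367, -1)), Pow(-47391, -1)) = Mul(Mul(80958, Rational(-1, 367)), Rational(-1, 47391)) = Mul(Rational(-80958, 367), Rational(-1, 47391)) = Rational(26986, 5797499)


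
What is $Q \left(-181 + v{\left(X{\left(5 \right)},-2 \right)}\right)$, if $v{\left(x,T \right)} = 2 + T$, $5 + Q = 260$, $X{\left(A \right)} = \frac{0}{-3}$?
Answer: $-46155$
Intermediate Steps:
$X{\left(A \right)} = 0$ ($X{\left(A \right)} = 0 \left(- \frac{1}{3}\right) = 0$)
$Q = 255$ ($Q = -5 + 260 = 255$)
$Q \left(-181 + v{\left(X{\left(5 \right)},-2 \right)}\right) = 255 \left(-181 + \left(2 - 2\right)\right) = 255 \left(-181 + 0\right) = 255 \left(-181\right) = -46155$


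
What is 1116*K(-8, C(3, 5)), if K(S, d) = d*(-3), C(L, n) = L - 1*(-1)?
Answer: -13392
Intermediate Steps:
C(L, n) = 1 + L (C(L, n) = L + 1 = 1 + L)
K(S, d) = -3*d
1116*K(-8, C(3, 5)) = 1116*(-3*(1 + 3)) = 1116*(-3*4) = 1116*(-12) = -13392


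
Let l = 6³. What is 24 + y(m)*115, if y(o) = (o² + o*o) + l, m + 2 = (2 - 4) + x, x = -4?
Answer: 39584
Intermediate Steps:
m = -8 (m = -2 + ((2 - 4) - 4) = -2 + (-2 - 4) = -2 - 6 = -8)
l = 216
y(o) = 216 + 2*o² (y(o) = (o² + o*o) + 216 = (o² + o²) + 216 = 2*o² + 216 = 216 + 2*o²)
24 + y(m)*115 = 24 + (216 + 2*(-8)²)*115 = 24 + (216 + 2*64)*115 = 24 + (216 + 128)*115 = 24 + 344*115 = 24 + 39560 = 39584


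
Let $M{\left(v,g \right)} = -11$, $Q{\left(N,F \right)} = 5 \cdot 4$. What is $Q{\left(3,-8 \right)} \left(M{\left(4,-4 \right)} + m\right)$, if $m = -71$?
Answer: $-1640$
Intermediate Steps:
$Q{\left(N,F \right)} = 20$
$Q{\left(3,-8 \right)} \left(M{\left(4,-4 \right)} + m\right) = 20 \left(-11 - 71\right) = 20 \left(-82\right) = -1640$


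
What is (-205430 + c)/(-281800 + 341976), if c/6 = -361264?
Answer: -1186507/30088 ≈ -39.435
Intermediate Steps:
c = -2167584 (c = 6*(-361264) = -2167584)
(-205430 + c)/(-281800 + 341976) = (-205430 - 2167584)/(-281800 + 341976) = -2373014/60176 = -2373014*1/60176 = -1186507/30088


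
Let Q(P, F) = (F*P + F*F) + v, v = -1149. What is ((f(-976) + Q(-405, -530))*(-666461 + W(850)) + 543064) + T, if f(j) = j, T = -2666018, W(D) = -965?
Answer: -329326797004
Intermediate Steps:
Q(P, F) = -1149 + F² + F*P (Q(P, F) = (F*P + F*F) - 1149 = (F*P + F²) - 1149 = (F² + F*P) - 1149 = -1149 + F² + F*P)
((f(-976) + Q(-405, -530))*(-666461 + W(850)) + 543064) + T = ((-976 + (-1149 + (-530)² - 530*(-405)))*(-666461 - 965) + 543064) - 2666018 = ((-976 + (-1149 + 280900 + 214650))*(-667426) + 543064) - 2666018 = ((-976 + 494401)*(-667426) + 543064) - 2666018 = (493425*(-667426) + 543064) - 2666018 = (-329324674050 + 543064) - 2666018 = -329324130986 - 2666018 = -329326797004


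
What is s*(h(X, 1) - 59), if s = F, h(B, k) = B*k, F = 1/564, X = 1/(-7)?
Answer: -69/658 ≈ -0.10486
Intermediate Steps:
X = -1/7 ≈ -0.14286
F = 1/564 ≈ 0.0017731
s = 1/564 ≈ 0.0017731
s*(h(X, 1) - 59) = (-1/7*1 - 59)/564 = (-1/7 - 59)/564 = (1/564)*(-414/7) = -69/658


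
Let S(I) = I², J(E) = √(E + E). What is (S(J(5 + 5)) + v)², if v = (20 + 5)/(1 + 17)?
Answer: 148225/324 ≈ 457.48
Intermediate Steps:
J(E) = √2*√E (J(E) = √(2*E) = √2*√E)
v = 25/18 ≈ 1.3889
(S(J(5 + 5)) + v)² = ((√2*√(5 + 5))² + 25/18)² = ((√2*√10)² + 25/18)² = ((2*√5)² + 25/18)² = (20 + 25/18)² = (385/18)² = 148225/324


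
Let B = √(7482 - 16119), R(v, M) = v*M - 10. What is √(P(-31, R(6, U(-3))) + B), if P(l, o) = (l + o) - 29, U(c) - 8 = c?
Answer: √(-40 + I*√8637) ≈ 5.5307 + 8.4017*I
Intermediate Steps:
U(c) = 8 + c
R(v, M) = -10 + M*v (R(v, M) = M*v - 10 = -10 + M*v)
P(l, o) = -29 + l + o
B = I*√8637 (B = √(-8637) = I*√8637 ≈ 92.935*I)
√(P(-31, R(6, U(-3))) + B) = √((-29 - 31 + (-10 + (8 - 3)*6)) + I*√8637) = √((-29 - 31 + (-10 + 5*6)) + I*√8637) = √((-29 - 31 + (-10 + 30)) + I*√8637) = √((-29 - 31 + 20) + I*√8637) = √(-40 + I*√8637)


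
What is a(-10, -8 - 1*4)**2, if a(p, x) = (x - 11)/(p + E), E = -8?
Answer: 529/324 ≈ 1.6327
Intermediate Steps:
a(p, x) = (-11 + x)/(-8 + p) (a(p, x) = (x - 11)/(p - 8) = (-11 + x)/(-8 + p))
a(-10, -8 - 1*4)**2 = ((-11 + (-8 - 1*4))/(-8 - 10))**2 = ((-11 + (-8 - 4))/(-18))**2 = (-(-11 - 12)/18)**2 = (-1/18*(-23))**2 = (23/18)**2 = 529/324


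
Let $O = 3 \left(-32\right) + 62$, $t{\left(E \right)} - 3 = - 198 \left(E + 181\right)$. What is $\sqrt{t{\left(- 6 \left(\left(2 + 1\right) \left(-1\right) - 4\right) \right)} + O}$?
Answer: $i \sqrt{44185} \approx 210.2 i$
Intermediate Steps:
$t{\left(E \right)} = -35835 - 198 E$ ($t{\left(E \right)} = 3 - 198 \left(E + 181\right) = 3 - 198 \left(181 + E\right) = 3 - \left(35838 + 198 E\right) = -35835 - 198 E$)
$O = -34$ ($O = -96 + 62 = -34$)
$\sqrt{t{\left(- 6 \left(\left(2 + 1\right) \left(-1\right) - 4\right) \right)} + O} = \sqrt{\left(-35835 - 198 \left(- 6 \left(\left(2 + 1\right) \left(-1\right) - 4\right)\right)\right) - 34} = \sqrt{\left(-35835 - 198 \left(- 6 \left(3 \left(-1\right) - 4\right)\right)\right) - 34} = \sqrt{\left(-35835 - 198 \left(- 6 \left(-3 - 4\right)\right)\right) - 34} = \sqrt{\left(-35835 - 198 \left(\left(-6\right) \left(-7\right)\right)\right) - 34} = \sqrt{\left(-35835 - 8316\right) - 34} = \sqrt{-44151 - 34} = \sqrt{-44185} = i \sqrt{44185}$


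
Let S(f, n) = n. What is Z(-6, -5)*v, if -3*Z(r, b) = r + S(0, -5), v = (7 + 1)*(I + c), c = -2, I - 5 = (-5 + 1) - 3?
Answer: -352/3 ≈ -117.33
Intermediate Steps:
I = -2 (I = 5 + ((-5 + 1) - 3) = 5 + (-4 - 3) = 5 - 7 = -2)
v = -32 (v = (7 + 1)*(-2 - 2) = 8*(-4) = -32)
Z(r, b) = 5/3 - r/3 (Z(r, b) = -(r - 5)/3 = -(-5 + r)/3 = 5/3 - r/3)
Z(-6, -5)*v = (5/3 - 1/3*(-6))*(-32) = (5/3 + 2)*(-32) = (11/3)*(-32) = -352/3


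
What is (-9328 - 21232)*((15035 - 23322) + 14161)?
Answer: -179509440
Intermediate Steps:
(-9328 - 21232)*((15035 - 23322) + 14161) = -30560*(-8287 + 14161) = -30560*5874 = -179509440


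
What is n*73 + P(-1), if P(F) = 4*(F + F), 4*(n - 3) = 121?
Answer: 9677/4 ≈ 2419.3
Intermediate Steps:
n = 133/4 (n = 3 + (¼)*121 = 3 + 121/4 = 133/4 ≈ 33.250)
P(F) = 8*F (P(F) = 4*(2*F) = 8*F)
n*73 + P(-1) = (133/4)*73 + 8*(-1) = 9709/4 - 8 = 9677/4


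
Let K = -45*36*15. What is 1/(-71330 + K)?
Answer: -1/95630 ≈ -1.0457e-5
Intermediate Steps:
K = -24300 (K = -1620*15 = -24300)
1/(-71330 + K) = 1/(-71330 - 24300) = 1/(-95630) = -1/95630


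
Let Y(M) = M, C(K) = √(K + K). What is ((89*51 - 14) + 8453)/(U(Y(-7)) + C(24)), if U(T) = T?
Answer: -90846 - 51912*√3 ≈ -1.8076e+5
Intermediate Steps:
C(K) = √2*√K (C(K) = √(2*K) = √2*√K)
((89*51 - 14) + 8453)/(U(Y(-7)) + C(24)) = ((89*51 - 14) + 8453)/(-7 + √2*√24) = ((4539 - 14) + 8453)/(-7 + √2*(2*√6)) = (4525 + 8453)/(-7 + 4*√3) = 12978/(-7 + 4*√3)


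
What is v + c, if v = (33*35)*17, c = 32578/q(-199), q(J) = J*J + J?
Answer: 386845424/19701 ≈ 19636.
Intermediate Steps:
q(J) = J + J² (q(J) = J² + J = J + J²)
c = 16289/19701 (c = 32578/((-199*(1 - 199))) = 32578/((-199*(-198))) = 32578/39402 = 32578*(1/39402) = 16289/19701 ≈ 0.82681)
v = 19635 (v = 1155*17 = 19635)
v + c = 19635 + 16289/19701 = 386845424/19701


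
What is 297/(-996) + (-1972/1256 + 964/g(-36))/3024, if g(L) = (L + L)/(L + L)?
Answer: 1581833/78811488 ≈ 0.020071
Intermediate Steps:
g(L) = 1 (g(L) = (2*L)/((2*L)) = (2*L)*(1/(2*L)) = 1)
297/(-996) + (-1972/1256 + 964/g(-36))/3024 = 297/(-996) + (-1972/1256 + 964/1)/3024 = 297*(-1/996) + (-1972*1/1256 + 964*1)*(1/3024) = -99/332 + (-493/314 + 964)*(1/3024) = -99/332 + (302203/314)*(1/3024) = -99/332 + 302203/949536 = 1581833/78811488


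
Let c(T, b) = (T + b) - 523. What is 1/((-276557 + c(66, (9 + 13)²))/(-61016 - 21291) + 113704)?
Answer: 82307/9358911658 ≈ 8.7945e-6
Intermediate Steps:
c(T, b) = -523 + T + b
1/((-276557 + c(66, (9 + 13)²))/(-61016 - 21291) + 113704) = 1/((-276557 + (-523 + 66 + (9 + 13)²))/(-61016 - 21291) + 113704) = 1/((-276557 + (-523 + 66 + 22²))/(-82307) + 113704) = 1/((-276557 + (-523 + 66 + 484))*(-1/82307) + 113704) = 1/((-276557 + 27)*(-1/82307) + 113704) = 1/(-276530*(-1/82307) + 113704) = 1/(276530/82307 + 113704) = 1/(9358911658/82307) = 82307/9358911658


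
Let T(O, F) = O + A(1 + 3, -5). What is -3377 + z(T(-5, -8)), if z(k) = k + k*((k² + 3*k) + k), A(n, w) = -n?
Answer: -3791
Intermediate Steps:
T(O, F) = -4 + O (T(O, F) = O - (1 + 3) = O - 1*4 = O - 4 = -4 + O)
z(k) = k + k*(k² + 4*k)
-3377 + z(T(-5, -8)) = -3377 + (-4 - 5)*(1 + (-4 - 5)² + 4*(-4 - 5)) = -3377 - 9*(1 + (-9)² + 4*(-9)) = -3377 - 9*(1 + 81 - 36) = -3377 - 9*46 = -3377 - 414 = -3791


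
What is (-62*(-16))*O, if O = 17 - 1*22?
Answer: -4960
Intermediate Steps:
O = -5 (O = 17 - 22 = -5)
(-62*(-16))*O = -62*(-16)*(-5) = 992*(-5) = -4960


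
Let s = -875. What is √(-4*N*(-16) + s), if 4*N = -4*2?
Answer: I*√1003 ≈ 31.67*I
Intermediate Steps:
N = -2 (N = (-4*2)/4 = (¼)*(-8) = -2)
√(-4*N*(-16) + s) = √(-4*(-2)*(-16) - 875) = √(8*(-16) - 875) = √(-128 - 875) = √(-1003) = I*√1003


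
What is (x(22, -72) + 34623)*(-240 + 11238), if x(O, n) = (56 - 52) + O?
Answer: 381069702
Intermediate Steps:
x(O, n) = 4 + O
(x(22, -72) + 34623)*(-240 + 11238) = ((4 + 22) + 34623)*(-240 + 11238) = (26 + 34623)*10998 = 34649*10998 = 381069702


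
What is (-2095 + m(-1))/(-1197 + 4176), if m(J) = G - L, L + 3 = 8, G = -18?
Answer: -706/993 ≈ -0.71098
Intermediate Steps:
L = 5 (L = -3 + 8 = 5)
m(J) = -23 (m(J) = -18 - 1*5 = -18 - 5 = -23)
(-2095 + m(-1))/(-1197 + 4176) = (-2095 - 23)/(-1197 + 4176) = -2118/2979 = -2118*1/2979 = -706/993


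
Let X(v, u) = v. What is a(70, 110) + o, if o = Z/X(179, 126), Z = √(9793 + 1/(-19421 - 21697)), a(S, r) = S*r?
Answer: 7700 + √16556926384614/7360122 ≈ 7700.6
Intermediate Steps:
Z = √16556926384614/41118 (Z = √(9793 + 1/(-41118)) = √(9793 - 1/41118) = √(402668573/41118) = √16556926384614/41118 ≈ 98.960)
o = √16556926384614/7360122 (o = (√16556926384614/41118)/179 = (√16556926384614/41118)*(1/179) = √16556926384614/7360122 ≈ 0.55285)
a(70, 110) + o = 70*110 + √16556926384614/7360122 = 7700 + √16556926384614/7360122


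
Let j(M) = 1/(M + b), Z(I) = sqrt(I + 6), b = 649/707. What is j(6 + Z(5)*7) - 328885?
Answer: -80740195503987/245496730 + 3498943*sqrt(11)/245496730 ≈ -3.2889e+5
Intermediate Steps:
b = 649/707 (b = 649*(1/707) = 649/707 ≈ 0.91796)
Z(I) = sqrt(6 + I)
j(M) = 1/(649/707 + M) (j(M) = 1/(M + 649/707) = 1/(649/707 + M))
j(6 + Z(5)*7) - 328885 = 707/(649 + 707*(6 + sqrt(6 + 5)*7)) - 328885 = 707/(649 + 707*(6 + sqrt(11)*7)) - 328885 = 707/(649 + 707*(6 + 7*sqrt(11))) - 328885 = 707/(649 + (4242 + 4949*sqrt(11))) - 328885 = 707/(4891 + 4949*sqrt(11)) - 328885 = -328885 + 707/(4891 + 4949*sqrt(11))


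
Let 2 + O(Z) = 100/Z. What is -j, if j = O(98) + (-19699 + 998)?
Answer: 916397/49 ≈ 18702.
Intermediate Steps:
O(Z) = -2 + 100/Z
j = -916397/49 (j = (-2 + 100/98) + (-19699 + 998) = (-2 + 100*(1/98)) - 18701 = (-2 + 50/49) - 18701 = -48/49 - 18701 = -916397/49 ≈ -18702.)
-j = -1*(-916397/49) = 916397/49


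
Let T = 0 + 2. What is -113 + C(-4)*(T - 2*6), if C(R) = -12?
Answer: 7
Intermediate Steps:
T = 2
-113 + C(-4)*(T - 2*6) = -113 - 12*(2 - 2*6) = -113 - 12*(2 - 12) = -113 - 12*(-10) = -113 + 120 = 7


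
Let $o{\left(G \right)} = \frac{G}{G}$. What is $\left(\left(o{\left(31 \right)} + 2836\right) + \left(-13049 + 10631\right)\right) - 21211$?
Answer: $-20792$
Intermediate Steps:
$o{\left(G \right)} = 1$
$\left(\left(o{\left(31 \right)} + 2836\right) + \left(-13049 + 10631\right)\right) - 21211 = \left(\left(1 + 2836\right) + \left(-13049 + 10631\right)\right) - 21211 = \left(2837 - 2418\right) - 21211 = 419 - 21211 = -20792$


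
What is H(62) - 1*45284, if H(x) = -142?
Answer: -45426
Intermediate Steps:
H(62) - 1*45284 = -142 - 1*45284 = -142 - 45284 = -45426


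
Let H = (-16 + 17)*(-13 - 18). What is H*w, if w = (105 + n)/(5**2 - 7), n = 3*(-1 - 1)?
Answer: -341/2 ≈ -170.50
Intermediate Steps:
n = -6 (n = 3*(-2) = -6)
H = -31 (H = 1*(-31) = -31)
w = 11/2 (w = (105 - 6)/(5**2 - 7) = 99/(25 - 7) = 99/18 = 99*(1/18) = 11/2 ≈ 5.5000)
H*w = -31*11/2 = -341/2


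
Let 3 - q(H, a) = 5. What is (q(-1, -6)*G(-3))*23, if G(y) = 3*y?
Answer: 414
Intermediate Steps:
q(H, a) = -2 (q(H, a) = 3 - 1*5 = 3 - 5 = -2)
(q(-1, -6)*G(-3))*23 = -6*(-3)*23 = -2*(-9)*23 = 18*23 = 414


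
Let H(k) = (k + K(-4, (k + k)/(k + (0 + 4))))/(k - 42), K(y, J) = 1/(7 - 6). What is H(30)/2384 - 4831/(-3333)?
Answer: 46033975/31783488 ≈ 1.4484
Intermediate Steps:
K(y, J) = 1 (K(y, J) = 1/1 = 1)
H(k) = (1 + k)/(-42 + k) (H(k) = (k + 1)/(k - 42) = (1 + k)/(-42 + k))
H(30)/2384 - 4831/(-3333) = ((1 + 30)/(-42 + 30))/2384 - 4831/(-3333) = (31/(-12))*(1/2384) - 4831*(-1/3333) = -1/12*31*(1/2384) + 4831/3333 = -31/12*1/2384 + 4831/3333 = -31/28608 + 4831/3333 = 46033975/31783488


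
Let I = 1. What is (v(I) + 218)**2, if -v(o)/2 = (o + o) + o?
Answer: 44944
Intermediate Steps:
v(o) = -6*o (v(o) = -2*((o + o) + o) = -2*(2*o + o) = -6*o)
(v(I) + 218)**2 = (-6*1 + 218)**2 = (-6 + 218)**2 = 212**2 = 44944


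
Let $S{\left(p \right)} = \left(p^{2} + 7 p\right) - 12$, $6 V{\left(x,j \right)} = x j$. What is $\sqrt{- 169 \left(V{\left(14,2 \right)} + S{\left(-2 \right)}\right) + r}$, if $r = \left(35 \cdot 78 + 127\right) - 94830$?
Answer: $\frac{i \sqrt{801393}}{3} \approx 298.4 i$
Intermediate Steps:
$V{\left(x,j \right)} = \frac{j x}{6}$ ($V{\left(x,j \right)} = \frac{x j}{6} = \frac{j x}{6}$)
$r = -91973$ ($r = \left(2730 + 127\right) - 94830 = 2857 - 94830 = -91973$)
$S{\left(p \right)} = -12 + p^{2} + 7 p$
$\sqrt{- 169 \left(V{\left(14,2 \right)} + S{\left(-2 \right)}\right) + r} = \sqrt{- 169 \left(\frac{1}{6} \cdot 2 \cdot 14 + \left(-12 + \left(-2\right)^{2} + 7 \left(-2\right)\right)\right) - 91973} = \sqrt{- 169 \left(\frac{14}{3} - 22\right) - 91973} = \sqrt{\left(-169\right) \left(- \frac{52}{3}\right) - 91973} = \sqrt{\frac{8788}{3} - 91973} = \sqrt{- \frac{267131}{3}} = \frac{i \sqrt{801393}}{3}$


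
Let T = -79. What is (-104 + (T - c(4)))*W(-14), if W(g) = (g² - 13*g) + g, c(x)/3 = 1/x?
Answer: -66885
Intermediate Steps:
c(x) = 3/x
W(g) = g² - 12*g
(-104 + (T - c(4)))*W(-14) = (-104 + (-79 - 3/4))*(-14*(-12 - 14)) = (-104 + (-79 - 3/4))*(-14*(-26)) = (-104 + (-79 - 1*¾))*364 = (-104 + (-79 - ¾))*364 = (-104 - 319/4)*364 = -735/4*364 = -66885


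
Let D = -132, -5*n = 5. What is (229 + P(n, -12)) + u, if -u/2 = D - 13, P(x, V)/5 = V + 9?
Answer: 504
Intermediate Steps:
n = -1 (n = -⅕*5 = -1)
P(x, V) = 45 + 5*V (P(x, V) = 5*(V + 9) = 5*(9 + V) = 45 + 5*V)
u = 290 (u = -2*(-132 - 13) = -2*(-145) = 290)
(229 + P(n, -12)) + u = (229 + (45 + 5*(-12))) + 290 = (229 + (45 - 60)) + 290 = (229 - 15) + 290 = 214 + 290 = 504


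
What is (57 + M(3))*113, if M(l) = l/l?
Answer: 6554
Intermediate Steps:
M(l) = 1
(57 + M(3))*113 = (57 + 1)*113 = 58*113 = 6554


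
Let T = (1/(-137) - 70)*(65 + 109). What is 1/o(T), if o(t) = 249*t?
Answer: -137/415539666 ≈ -3.2969e-7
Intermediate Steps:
T = -1668834/137 (T = (-1/137 - 70)*174 = -9591/137*174 = -1668834/137 ≈ -12181.)
1/o(T) = 1/(249*(-1668834/137)) = 1/(-415539666/137) = -137/415539666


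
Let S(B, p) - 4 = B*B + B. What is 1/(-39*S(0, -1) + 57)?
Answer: -1/99 ≈ -0.010101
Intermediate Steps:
S(B, p) = 4 + B + B**2 (S(B, p) = 4 + (B*B + B) = 4 + (B**2 + B) = 4 + (B + B**2) = 4 + B + B**2)
1/(-39*S(0, -1) + 57) = 1/(-39*(4 + 0 + 0**2) + 57) = 1/(-39*(4 + 0 + 0) + 57) = 1/(-39*4 + 57) = 1/(-156 + 57) = 1/(-99) = -1/99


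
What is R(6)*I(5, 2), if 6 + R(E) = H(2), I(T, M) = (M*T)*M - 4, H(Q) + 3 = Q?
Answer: -112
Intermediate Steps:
H(Q) = -3 + Q
I(T, M) = -4 + T*M² (I(T, M) = T*M² - 4 = -4 + T*M²)
R(E) = -7 (R(E) = -6 + (-3 + 2) = -6 - 1 = -7)
R(6)*I(5, 2) = -7*(-4 + 5*2²) = -7*(-4 + 5*4) = -7*(-4 + 20) = -7*16 = -112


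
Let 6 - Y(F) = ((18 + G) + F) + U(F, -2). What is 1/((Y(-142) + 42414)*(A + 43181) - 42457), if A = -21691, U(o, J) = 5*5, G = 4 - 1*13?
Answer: 1/913884263 ≈ 1.0942e-9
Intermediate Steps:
G = -9 (G = 4 - 13 = -9)
U(o, J) = 25
Y(F) = -28 - F (Y(F) = 6 - (((18 - 9) + F) + 25) = 6 - ((9 + F) + 25) = 6 - (34 + F) = 6 + (-34 - F) = -28 - F)
1/((Y(-142) + 42414)*(A + 43181) - 42457) = 1/(((-28 - 1*(-142)) + 42414)*(-21691 + 43181) - 42457) = 1/(((-28 + 142) + 42414)*21490 - 42457) = 1/((114 + 42414)*21490 - 42457) = 1/(42528*21490 - 42457) = 1/(913926720 - 42457) = 1/913884263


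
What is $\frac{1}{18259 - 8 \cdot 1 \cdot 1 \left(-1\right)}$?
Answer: $\frac{1}{18267} \approx 5.4744 \cdot 10^{-5}$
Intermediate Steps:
$\frac{1}{18259 - 8 \cdot 1 \cdot 1 \left(-1\right)} = \frac{1}{18259 - 8 \cdot 1 \left(-1\right)} = \frac{1}{18259 - -8} = \frac{1}{18259 + 8} = \frac{1}{18267}$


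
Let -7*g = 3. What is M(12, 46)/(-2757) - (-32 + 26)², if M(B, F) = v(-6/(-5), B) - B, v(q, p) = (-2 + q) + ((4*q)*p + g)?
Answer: -3475373/96495 ≈ -36.016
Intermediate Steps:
g = -3/7 (g = -⅐*3 = -3/7 ≈ -0.42857)
v(q, p) = -17/7 + q + 4*p*q (v(q, p) = (-2 + q) + ((4*q)*p - 3/7) = (-2 + q) + (4*p*q - 3/7) = (-2 + q) + (-3/7 + 4*p*q) = -17/7 + q + 4*p*q)
M(B, F) = -43/35 + 19*B/5 (M(B, F) = (-17/7 - 6/(-5) + 4*B*(-6/(-5))) - B = (-17/7 - 6*(-⅕) + 4*B*(-6*(-⅕))) - B = (-17/7 + 6/5 + 4*B*(6/5)) - B = (-17/7 + 6/5 + 24*B/5) - B = (-43/35 + 24*B/5) - B = -43/35 + 19*B/5)
M(12, 46)/(-2757) - (-32 + 26)² = (-43/35 + (19/5)*12)/(-2757) - (-32 + 26)² = (-43/35 + 228/5)*(-1/2757) - 1*(-6)² = (1553/35)*(-1/2757) - 1*36 = -1553/96495 - 36 = -3475373/96495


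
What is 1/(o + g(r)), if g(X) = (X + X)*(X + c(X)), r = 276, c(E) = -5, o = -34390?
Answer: 1/115202 ≈ 8.6804e-6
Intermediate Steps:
g(X) = 2*X*(-5 + X) (g(X) = (X + X)*(X - 5) = (2*X)*(-5 + X) = 2*X*(-5 + X))
1/(o + g(r)) = 1/(-34390 + 2*276*(-5 + 276)) = 1/(-34390 + 2*276*271) = 1/(-34390 + 149592) = 1/115202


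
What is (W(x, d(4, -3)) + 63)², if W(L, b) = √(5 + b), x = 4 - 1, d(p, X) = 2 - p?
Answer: (63 + √3)² ≈ 4190.2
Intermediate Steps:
x = 3
(W(x, d(4, -3)) + 63)² = (√(5 + (2 - 1*4)) + 63)² = (√(5 + (2 - 4)) + 63)² = (√(5 - 2) + 63)² = (√3 + 63)² = (63 + √3)²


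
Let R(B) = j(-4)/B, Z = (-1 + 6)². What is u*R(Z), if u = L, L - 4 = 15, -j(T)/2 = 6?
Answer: -228/25 ≈ -9.1200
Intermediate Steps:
j(T) = -12 (j(T) = -2*6 = -12)
Z = 25 (Z = 5² = 25)
L = 19 (L = 4 + 15 = 19)
u = 19
R(B) = -12/B
u*R(Z) = 19*(-12/25) = -228/25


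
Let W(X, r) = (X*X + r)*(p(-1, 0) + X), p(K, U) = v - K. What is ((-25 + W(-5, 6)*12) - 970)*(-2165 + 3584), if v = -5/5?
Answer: -4051245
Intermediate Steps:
v = -1 (v = -5*⅕ = -1)
p(K, U) = -1 - K
W(X, r) = X*(r + X²) (W(X, r) = (X*X + r)*((-1 - 1*(-1)) + X) = (X² + r)*((-1 + 1) + X) = (r + X²)*(0 + X) = (r + X²)*X = X*(r + X²))
((-25 + W(-5, 6)*12) - 970)*(-2165 + 3584) = ((-25 - 5*(6 + (-5)²)*12) - 970)*(-2165 + 3584) = ((-25 - 5*(6 + 25)*12) - 970)*1419 = ((-25 - 5*31*12) - 970)*1419 = ((-25 - 155*12) - 970)*1419 = ((-25 - 1860) - 970)*1419 = (-1885 - 970)*1419 = -2855*1419 = -4051245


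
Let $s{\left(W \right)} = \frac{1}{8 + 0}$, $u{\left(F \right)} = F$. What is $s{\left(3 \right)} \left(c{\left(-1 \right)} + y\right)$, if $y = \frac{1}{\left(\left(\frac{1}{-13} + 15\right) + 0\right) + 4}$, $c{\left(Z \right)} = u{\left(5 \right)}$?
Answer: $\frac{1243}{1968} \approx 0.63161$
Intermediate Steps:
$c{\left(Z \right)} = 5$
$s{\left(W \right)} = \frac{1}{8}$
$y = \frac{13}{246}$ ($y = \frac{1}{\left(\left(- \frac{1}{13} + 15\right) + 0\right) + 4} = \frac{1}{\left(\frac{194}{13} + 0\right) + 4} = \frac{1}{\frac{194}{13} + 4} = \frac{1}{\frac{246}{13}} = \frac{13}{246} \approx 0.052846$)
$s{\left(3 \right)} \left(c{\left(-1 \right)} + y\right) = \frac{5 + \frac{13}{246}}{8} = \frac{1}{8} \cdot \frac{1243}{246} = \frac{1243}{1968}$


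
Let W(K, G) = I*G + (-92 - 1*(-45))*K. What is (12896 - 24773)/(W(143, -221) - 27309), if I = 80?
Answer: 11877/51710 ≈ 0.22968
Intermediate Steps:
W(K, G) = -47*K + 80*G (W(K, G) = 80*G + (-92 - 1*(-45))*K = 80*G + (-92 + 45)*K = 80*G - 47*K = -47*K + 80*G)
(12896 - 24773)/(W(143, -221) - 27309) = (12896 - 24773)/((-47*143 + 80*(-221)) - 27309) = -11877/((-6721 - 17680) - 27309) = -11877/(-24401 - 27309) = -11877/(-51710) = -11877*(-1/51710) = 11877/51710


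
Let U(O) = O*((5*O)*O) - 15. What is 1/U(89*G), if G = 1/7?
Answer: 343/3519700 ≈ 9.7451e-5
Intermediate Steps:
G = ⅐ ≈ 0.14286
U(O) = -15 + 5*O³ (U(O) = O*(5*O²) - 15 = 5*O³ - 15 = -15 + 5*O³)
1/U(89*G) = 1/(-15 + 5*(89*(⅐))³) = 1/(-15 + 5*(89/7)³) = 1/(-15 + 5*(704969/343)) = 1/(-15 + 3524845/343) = 1/(3519700/343) = 343/3519700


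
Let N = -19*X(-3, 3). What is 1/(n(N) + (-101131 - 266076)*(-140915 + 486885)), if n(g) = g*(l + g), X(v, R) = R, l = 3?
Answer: -1/127042602712 ≈ -7.8714e-12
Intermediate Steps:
N = -57 (N = -19*3 = -57)
n(g) = g*(3 + g)
1/(n(N) + (-101131 - 266076)*(-140915 + 486885)) = 1/(-57*(3 - 57) + (-101131 - 266076)*(-140915 + 486885)) = 1/(-57*(-54) - 367207*345970) = 1/(3078 - 127042605790) = 1/(-127042602712) = -1/127042602712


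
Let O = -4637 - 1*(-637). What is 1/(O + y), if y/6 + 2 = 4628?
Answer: 1/23756 ≈ 4.2095e-5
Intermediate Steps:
y = 27756 (y = -12 + 6*4628 = -12 + 27768 = 27756)
O = -4000 (O = -4637 + 637 = -4000)
1/(O + y) = 1/(-4000 + 27756) = 1/23756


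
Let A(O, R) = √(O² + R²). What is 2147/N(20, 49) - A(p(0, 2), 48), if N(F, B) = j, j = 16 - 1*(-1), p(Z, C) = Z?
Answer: 1331/17 ≈ 78.294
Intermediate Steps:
j = 17 (j = 16 + 1 = 17)
N(F, B) = 17
2147/N(20, 49) - A(p(0, 2), 48) = 2147/17 - √(0² + 48²) = 2147*(1/17) - √(0 + 2304) = 2147/17 - √2304 = 2147/17 - 1*48 = 2147/17 - 48 = 1331/17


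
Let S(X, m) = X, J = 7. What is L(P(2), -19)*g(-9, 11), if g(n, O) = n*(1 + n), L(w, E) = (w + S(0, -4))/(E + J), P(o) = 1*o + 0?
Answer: -12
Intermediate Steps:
P(o) = o (P(o) = o + 0 = o)
L(w, E) = w/(7 + E) (L(w, E) = (w + 0)/(E + 7) = w/(7 + E))
L(P(2), -19)*g(-9, 11) = (2/(7 - 19))*(-9*(1 - 9)) = (2/(-12))*(-9*(-8)) = (2*(-1/12))*72 = -⅙*72 = -12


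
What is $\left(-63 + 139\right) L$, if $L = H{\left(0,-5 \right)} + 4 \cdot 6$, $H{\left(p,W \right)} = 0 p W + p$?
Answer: $1824$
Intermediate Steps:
$H{\left(p,W \right)} = p$ ($H{\left(p,W \right)} = 0 W + p = 0 + p = p$)
$L = 24$ ($L = 0 + 4 \cdot 6 = 0 + 24 = 24$)
$\left(-63 + 139\right) L = \left(-63 + 139\right) 24 = 76 \cdot 24 = 1824$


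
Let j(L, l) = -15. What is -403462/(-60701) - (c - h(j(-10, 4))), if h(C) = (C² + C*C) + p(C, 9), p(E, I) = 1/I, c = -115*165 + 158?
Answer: 10529427362/546309 ≈ 19274.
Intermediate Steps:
c = -18817 (c = -18975 + 158 = -18817)
h(C) = ⅑ + 2*C² (h(C) = (C² + C*C) + 1/9 = (C² + C²) + ⅑ = 2*C² + ⅑ = ⅑ + 2*C²)
-403462/(-60701) - (c - h(j(-10, 4))) = -403462/(-60701) - (-18817 - (⅑ + 2*(-15)²)) = -403462*(-1/60701) - (-18817 - (⅑ + 2*225)) = 403462/60701 - (-18817 - (⅑ + 450)) = 403462/60701 - (-18817 - 1*4051/9) = 403462/60701 - (-18817 - 4051/9) = 403462/60701 - 1*(-173404/9) = 403462/60701 + 173404/9 = 10529427362/546309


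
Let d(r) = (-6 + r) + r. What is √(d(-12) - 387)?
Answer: I*√417 ≈ 20.421*I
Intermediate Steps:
d(r) = -6 + 2*r
√(d(-12) - 387) = √((-6 + 2*(-12)) - 387) = √((-6 - 24) - 387) = √(-30 - 387) = √(-417) = I*√417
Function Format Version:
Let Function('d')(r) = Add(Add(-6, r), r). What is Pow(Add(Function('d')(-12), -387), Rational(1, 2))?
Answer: Mul(I, Pow(417, Rational(1, 2))) ≈ Mul(20.421, I)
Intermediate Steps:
Function('d')(r) = Add(-6, Mul(2, r))
Pow(Add(Function('d')(-12), -387), Rational(1, 2)) = Pow(Add(Add(-6, Mul(2, -12)), -387), Rational(1, 2)) = Pow(Add(Add(-6, -24), -387), Rational(1, 2)) = Pow(Add(-30, -387), Rational(1, 2)) = Pow(-417, Rational(1, 2)) = Mul(I, Pow(417, Rational(1, 2)))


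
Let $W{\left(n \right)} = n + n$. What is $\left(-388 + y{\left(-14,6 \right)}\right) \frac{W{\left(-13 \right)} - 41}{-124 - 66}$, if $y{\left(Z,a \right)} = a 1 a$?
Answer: $- \frac{11792}{95} \approx -124.13$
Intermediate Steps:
$W{\left(n \right)} = 2 n$
$y{\left(Z,a \right)} = a^{2}$ ($y{\left(Z,a \right)} = a a = a^{2}$)
$\left(-388 + y{\left(-14,6 \right)}\right) \frac{W{\left(-13 \right)} - 41}{-124 - 66} = \left(-388 + 6^{2}\right) \frac{2 \left(-13\right) - 41}{-124 - 66} = \left(-388 + 36\right) \frac{-26 - 41}{-190} = - 352 \left(\left(-67\right) \left(- \frac{1}{190}\right)\right) = \left(-352\right) \frac{67}{190} = - \frac{11792}{95}$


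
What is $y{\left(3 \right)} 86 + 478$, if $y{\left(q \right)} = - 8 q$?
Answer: $-1586$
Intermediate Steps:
$y{\left(3 \right)} 86 + 478 = \left(-8\right) 3 \cdot 86 + 478 = \left(-24\right) 86 + 478 = -2064 + 478 = -1586$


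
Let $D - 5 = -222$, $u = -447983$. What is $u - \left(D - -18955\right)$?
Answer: $-466721$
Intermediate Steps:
$D = -217$ ($D = 5 - 222 = -217$)
$u - \left(D - -18955\right) = -447983 - \left(-217 - -18955\right) = -447983 - \left(-217 + 18955\right) = -447983 - 18738 = -466721$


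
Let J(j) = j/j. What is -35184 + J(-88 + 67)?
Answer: -35183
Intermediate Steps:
J(j) = 1
-35184 + J(-88 + 67) = -35184 + 1 = -35183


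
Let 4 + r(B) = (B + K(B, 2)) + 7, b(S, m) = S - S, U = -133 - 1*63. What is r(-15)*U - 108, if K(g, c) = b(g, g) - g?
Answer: -696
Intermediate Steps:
U = -196 (U = -133 - 63 = -196)
b(S, m) = 0
K(g, c) = -g (K(g, c) = 0 - g = -g)
r(B) = 3 (r(B) = -4 + ((B - B) + 7) = -4 + (0 + 7) = -4 + 7 = 3)
r(-15)*U - 108 = 3*(-196) - 108 = -588 - 108 = -696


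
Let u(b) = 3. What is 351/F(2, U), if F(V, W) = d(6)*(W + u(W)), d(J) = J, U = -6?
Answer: -39/2 ≈ -19.500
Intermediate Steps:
F(V, W) = 18 + 6*W (F(V, W) = 6*(W + 3) = 6*(3 + W) = 18 + 6*W)
351/F(2, U) = 351/(18 + 6*(-6)) = 351/(18 - 36) = 351/(-18) = 351*(-1/18) = -39/2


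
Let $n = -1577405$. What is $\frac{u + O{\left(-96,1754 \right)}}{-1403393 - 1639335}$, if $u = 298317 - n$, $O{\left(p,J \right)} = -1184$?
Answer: $- \frac{937269}{1521364} \approx -0.61607$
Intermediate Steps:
$u = 1875722$ ($u = 298317 - -1577405 = 298317 + 1577405 = 1875722$)
$\frac{u + O{\left(-96,1754 \right)}}{-1403393 - 1639335} = \frac{1875722 - 1184}{-1403393 - 1639335} = \frac{1874538}{-3042728} = 1874538 \left(- \frac{1}{3042728}\right) = - \frac{937269}{1521364}$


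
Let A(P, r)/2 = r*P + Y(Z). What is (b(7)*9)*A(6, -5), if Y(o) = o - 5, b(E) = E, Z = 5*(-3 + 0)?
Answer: -6300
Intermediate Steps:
Z = -15 (Z = 5*(-3) = -15)
Y(o) = -5 + o
A(P, r) = -40 + 2*P*r (A(P, r) = 2*(r*P + (-5 - 15)) = 2*(P*r - 20) = 2*(-20 + P*r) = -40 + 2*P*r)
(b(7)*9)*A(6, -5) = (7*9)*(-40 + 2*6*(-5)) = 63*(-40 - 60) = 63*(-100) = -6300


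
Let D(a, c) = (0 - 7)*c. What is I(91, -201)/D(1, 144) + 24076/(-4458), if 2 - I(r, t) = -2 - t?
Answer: -3898397/748944 ≈ -5.2052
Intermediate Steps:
I(r, t) = 4 + t (I(r, t) = 2 - (-2 - t) = 2 + (2 + t) = 4 + t)
D(a, c) = -7*c
I(91, -201)/D(1, 144) + 24076/(-4458) = (4 - 201)/((-7*144)) + 24076/(-4458) = -197/(-1008) + 24076*(-1/4458) = -197*(-1/1008) - 12038/2229 = 197/1008 - 12038/2229 = -3898397/748944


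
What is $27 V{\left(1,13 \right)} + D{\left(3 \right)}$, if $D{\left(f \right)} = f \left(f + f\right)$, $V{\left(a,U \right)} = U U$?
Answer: $4581$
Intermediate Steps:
$V{\left(a,U \right)} = U^{2}$
$D{\left(f \right)} = 2 f^{2}$ ($D{\left(f \right)} = f 2 f = 2 f^{2}$)
$27 V{\left(1,13 \right)} + D{\left(3 \right)} = 27 \cdot 13^{2} + 2 \cdot 3^{2} = 27 \cdot 169 + 2 \cdot 9 = 4563 + 18 = 4581$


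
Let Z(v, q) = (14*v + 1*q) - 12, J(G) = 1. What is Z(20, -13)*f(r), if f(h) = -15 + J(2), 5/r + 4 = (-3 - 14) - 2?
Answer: -3570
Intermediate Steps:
r = -5/23 (r = 5/(-4 + ((-3 - 14) - 2)) = 5/(-4 + (-17 - 2)) = 5/(-4 - 19) = 5/(-23) = 5*(-1/23) = -5/23 ≈ -0.21739)
f(h) = -14 (f(h) = -15 + 1 = -14)
Z(v, q) = -12 + q + 14*v (Z(v, q) = (14*v + q) - 12 = (q + 14*v) - 12 = -12 + q + 14*v)
Z(20, -13)*f(r) = (-12 - 13 + 14*20)*(-14) = (-12 - 13 + 280)*(-14) = 255*(-14) = -3570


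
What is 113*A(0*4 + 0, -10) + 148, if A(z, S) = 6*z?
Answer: 148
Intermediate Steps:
113*A(0*4 + 0, -10) + 148 = 113*(6*(0*4 + 0)) + 148 = 113*(6*(0 + 0)) + 148 = 113*(6*0) + 148 = 113*0 + 148 = 0 + 148 = 148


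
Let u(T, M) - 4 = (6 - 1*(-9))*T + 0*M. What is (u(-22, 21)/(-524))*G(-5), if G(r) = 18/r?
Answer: -1467/655 ≈ -2.2397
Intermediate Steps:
u(T, M) = 4 + 15*T (u(T, M) = 4 + ((6 - 1*(-9))*T + 0*M) = 4 + ((6 + 9)*T + 0) = 4 + (15*T + 0) = 4 + 15*T)
(u(-22, 21)/(-524))*G(-5) = ((4 + 15*(-22))/(-524))*(18/(-5)) = ((4 - 330)*(-1/524))*(18*(-⅕)) = -326*(-1/524)*(-18/5) = (163/262)*(-18/5) = -1467/655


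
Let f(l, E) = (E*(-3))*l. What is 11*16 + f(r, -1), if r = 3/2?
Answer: 361/2 ≈ 180.50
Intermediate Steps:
r = 3/2 (r = 3*(½) = 3/2 ≈ 1.5000)
f(l, E) = -3*E*l (f(l, E) = (-3*E)*l = -3*E*l)
11*16 + f(r, -1) = 11*16 - 3*(-1)*3/2 = 176 + 9/2 = 361/2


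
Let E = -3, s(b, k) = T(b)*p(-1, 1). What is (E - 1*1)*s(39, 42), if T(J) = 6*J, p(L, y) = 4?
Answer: -3744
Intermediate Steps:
s(b, k) = 24*b (s(b, k) = (6*b)*4 = 24*b)
(E - 1*1)*s(39, 42) = (-3 - 1*1)*(24*39) = (-3 - 1)*936 = -4*936 = -3744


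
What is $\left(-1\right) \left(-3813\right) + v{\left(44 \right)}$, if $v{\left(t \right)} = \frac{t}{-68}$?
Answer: $\frac{64810}{17} \approx 3812.4$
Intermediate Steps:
$v{\left(t \right)} = - \frac{t}{68}$ ($v{\left(t \right)} = t \left(- \frac{1}{68}\right) = - \frac{t}{68}$)
$\left(-1\right) \left(-3813\right) + v{\left(44 \right)} = \left(-1\right) \left(-3813\right) - \frac{11}{17} = 3813 - \frac{11}{17} = \frac{64810}{17}$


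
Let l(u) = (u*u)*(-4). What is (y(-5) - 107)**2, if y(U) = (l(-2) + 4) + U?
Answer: 15376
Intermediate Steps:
l(u) = -4*u**2 (l(u) = u**2*(-4) = -4*u**2)
y(U) = -12 + U (y(U) = (-4*(-2)**2 + 4) + U = (-4*4 + 4) + U = (-16 + 4) + U = -12 + U)
(y(-5) - 107)**2 = ((-12 - 5) - 107)**2 = (-17 - 107)**2 = (-124)**2 = 15376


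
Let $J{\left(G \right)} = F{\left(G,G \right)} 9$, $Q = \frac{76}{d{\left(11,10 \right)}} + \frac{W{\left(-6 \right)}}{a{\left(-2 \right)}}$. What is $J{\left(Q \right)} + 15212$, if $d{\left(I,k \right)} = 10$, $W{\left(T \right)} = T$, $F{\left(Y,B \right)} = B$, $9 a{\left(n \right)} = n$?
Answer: $\frac{77617}{5} \approx 15523.0$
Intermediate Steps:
$a{\left(n \right)} = \frac{n}{9}$
$Q = \frac{173}{5}$ ($Q = \frac{76}{10} - \frac{6}{\frac{1}{9} \left(-2\right)} = 76 \cdot \frac{1}{10} - \frac{6}{- \frac{2}{9}} = \frac{38}{5} - -27 = \frac{38}{5} + 27 = \frac{173}{5} \approx 34.6$)
$J{\left(G \right)} = 9 G$ ($J{\left(G \right)} = G 9 = 9 G$)
$J{\left(Q \right)} + 15212 = 9 \cdot \frac{173}{5} + 15212 = \frac{1557}{5} + 15212 = \frac{77617}{5}$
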